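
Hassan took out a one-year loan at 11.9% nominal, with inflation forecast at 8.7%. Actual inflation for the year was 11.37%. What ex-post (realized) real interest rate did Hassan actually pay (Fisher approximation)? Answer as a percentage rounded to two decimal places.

0.53%

Ex-post: 11.9% − 11.37% = 0.530%
So the realized real rate is 0.53%.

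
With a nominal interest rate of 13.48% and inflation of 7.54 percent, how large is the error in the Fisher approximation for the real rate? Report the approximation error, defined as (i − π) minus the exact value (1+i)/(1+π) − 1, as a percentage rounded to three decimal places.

0.416%

Approximate: r ≈ 13.480% − 7.540% = 5.9400%
Exact: (1 + 0.1348)/(1 + 0.0754) − 1 = 5.52353%
Error = 5.9400% − 5.52353% = 0.41647% → 0.416%.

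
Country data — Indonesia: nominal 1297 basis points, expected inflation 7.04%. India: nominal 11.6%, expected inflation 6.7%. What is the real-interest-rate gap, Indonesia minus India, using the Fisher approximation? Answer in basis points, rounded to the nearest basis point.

Indonesia: 12.97% − 7.04% = 5.930%
India: 11.6% − 6.7% = 4.900%
Differential = 1.030% → 103 basis points.

103 basis points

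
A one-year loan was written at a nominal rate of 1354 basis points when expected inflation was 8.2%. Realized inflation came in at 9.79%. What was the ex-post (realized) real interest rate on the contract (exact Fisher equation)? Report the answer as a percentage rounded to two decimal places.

Ex-post: (1 + 0.1354)/(1 + 0.0979) − 1 = 3.4156%
So the realized real rate is 3.42%.

3.42%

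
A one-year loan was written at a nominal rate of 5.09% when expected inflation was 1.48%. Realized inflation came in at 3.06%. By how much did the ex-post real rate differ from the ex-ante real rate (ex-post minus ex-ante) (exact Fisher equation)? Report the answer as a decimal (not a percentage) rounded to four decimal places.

-0.0159

Ex-ante: (1 + 0.0509)/(1 + 0.0148) − 1 = 3.5574%
Ex-post: (1 + 0.0509)/(1 + 0.0306) − 1 = 1.9697%
Difference (ex-post − ex-ante) = -1.5876% → -0.0159.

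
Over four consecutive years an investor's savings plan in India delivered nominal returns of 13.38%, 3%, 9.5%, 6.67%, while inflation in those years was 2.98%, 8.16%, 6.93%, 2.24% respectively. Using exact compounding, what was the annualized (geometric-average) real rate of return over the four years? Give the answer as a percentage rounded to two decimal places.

Nominal growth factor = 1.1338 × 1.0300 × 1.0950 × 1.0667 = 1.36404938
Price-level growth factor = 1.0298 × 1.0816 × 1.0693 × 1.0224 = 1.21769907
Real growth factor = 1.36404938 / 1.21769907 = 1.12018594
Annualized real rate = 1.12018594^(1/4) − 1 = 2.8780% → 2.88%.

2.88%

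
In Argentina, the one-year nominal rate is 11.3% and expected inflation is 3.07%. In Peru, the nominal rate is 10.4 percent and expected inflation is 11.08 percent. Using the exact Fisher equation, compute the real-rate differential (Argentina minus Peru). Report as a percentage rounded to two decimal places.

8.60%

Argentina: (1 + 0.1130)/(1 + 0.0307) − 1 = 7.9849%
Peru: (1 + 0.1040)/(1 + 0.1108) − 1 = -0.6122%
Differential = 7.9849% − (-0.6122%) = 8.5970% → 8.60%.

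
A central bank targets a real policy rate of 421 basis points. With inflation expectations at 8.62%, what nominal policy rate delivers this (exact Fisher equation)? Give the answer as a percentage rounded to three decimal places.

(1 + i) = (1 + r)(1 + π) = 1.04210 × 1.08620 = 1.13192902
i = 1.13192902 − 1, so the required nominal rate is 13.193%.

13.193%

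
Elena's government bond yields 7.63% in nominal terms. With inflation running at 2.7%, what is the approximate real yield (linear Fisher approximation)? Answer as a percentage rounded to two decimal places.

r ≈ i − π = 7.63% − 2.7% = 4.93%.

4.93%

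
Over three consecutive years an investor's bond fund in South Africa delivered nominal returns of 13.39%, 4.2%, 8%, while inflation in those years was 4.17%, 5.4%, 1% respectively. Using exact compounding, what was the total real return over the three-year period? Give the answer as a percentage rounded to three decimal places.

Nominal growth factor = 1.1339 × 1.0420 × 1.0800 = 1.276046
Price-level growth factor = 1.0417 × 1.0540 × 1.0100 = 1.108931
Real growth factor = 1.276046 / 1.108931 = 1.150699
Total real return = 1.150699 − 1 → 15.070%.

15.070%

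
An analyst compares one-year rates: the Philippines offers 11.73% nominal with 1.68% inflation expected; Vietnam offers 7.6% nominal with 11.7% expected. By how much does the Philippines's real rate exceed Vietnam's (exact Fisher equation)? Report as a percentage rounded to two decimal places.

13.55%

The Philippines: (1 + 0.1173)/(1 + 0.0168) − 1 = 9.8839%
Vietnam: (1 + 0.0760)/(1 + 0.1170) − 1 = -3.6705%
Differential = 9.8839% − (-3.6705%) = 13.5545% → 13.55%.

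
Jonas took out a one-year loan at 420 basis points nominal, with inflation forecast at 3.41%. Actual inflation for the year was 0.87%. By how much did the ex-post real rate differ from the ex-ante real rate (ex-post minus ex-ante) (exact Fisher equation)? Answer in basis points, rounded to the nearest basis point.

Ex-ante: (1 + 0.0420)/(1 + 0.0341) − 1 = 0.7639%
Ex-post: (1 + 0.0420)/(1 + 0.0087) − 1 = 3.3013%
Difference (ex-post − ex-ante) = 2.5373% → 254 basis points.

254 basis points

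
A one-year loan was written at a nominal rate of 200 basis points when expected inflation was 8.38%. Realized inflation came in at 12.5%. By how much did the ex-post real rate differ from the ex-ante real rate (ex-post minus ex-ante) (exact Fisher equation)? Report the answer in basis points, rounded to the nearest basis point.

-345 basis points

Ex-ante: (1 + 0.0200)/(1 + 0.0838) − 1 = -5.8867%
Ex-post: (1 + 0.0200)/(1 + 0.1250) − 1 = -9.3333%
Difference (ex-post − ex-ante) = -3.4466% → -345 basis points.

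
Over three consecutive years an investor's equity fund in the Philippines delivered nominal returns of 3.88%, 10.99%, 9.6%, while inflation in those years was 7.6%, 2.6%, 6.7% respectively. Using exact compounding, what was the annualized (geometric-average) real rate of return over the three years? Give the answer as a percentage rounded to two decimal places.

Nominal growth factor = 1.0388 × 1.1099 × 1.0960 = 1.26364868
Price-level growth factor = 1.0760 × 1.0260 × 1.0670 = 1.17794239
Real growth factor = 1.26364868 / 1.17794239 = 1.07275932
Annualized real rate = 1.07275932^(1/3) − 1 = 2.3688% → 2.37%.

2.37%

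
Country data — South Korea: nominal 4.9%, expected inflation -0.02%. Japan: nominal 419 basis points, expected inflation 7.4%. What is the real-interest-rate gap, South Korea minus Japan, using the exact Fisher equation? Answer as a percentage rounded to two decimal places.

South Korea: (1 + 0.0490)/(1 − 0.0002) − 1 = 4.9210%
Japan: (1 + 0.0419)/(1 + 0.0740) − 1 = -2.9888%
Differential = 4.9210% − (-2.9888%) = 7.9098% → 7.91%.

7.91%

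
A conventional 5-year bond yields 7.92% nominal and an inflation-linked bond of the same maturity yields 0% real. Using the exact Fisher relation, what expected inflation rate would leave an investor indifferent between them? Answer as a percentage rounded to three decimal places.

(1 + π) = (1 + i)/(1 + r) = 1.07920 / 1.00000 = 1.079200
Break-even inflation = 1.079200 − 1 → 7.920%.

7.920%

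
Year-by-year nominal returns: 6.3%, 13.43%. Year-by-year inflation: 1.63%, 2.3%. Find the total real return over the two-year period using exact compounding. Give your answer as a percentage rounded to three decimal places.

Nominal growth factor = 1.0630 × 1.1343 = 1.205761
Price-level growth factor = 1.0163 × 1.0230 = 1.039675
Real growth factor = 1.205761 / 1.039675 = 1.159748
Total real return = 1.159748 − 1 → 15.975%.

15.975%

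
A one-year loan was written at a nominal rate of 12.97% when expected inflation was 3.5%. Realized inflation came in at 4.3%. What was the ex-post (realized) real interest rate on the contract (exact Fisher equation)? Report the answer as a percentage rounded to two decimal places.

8.31%

Ex-post: (1 + 0.1297)/(1 + 0.0430) − 1 = 8.3126%
So the realized real rate is 8.31%.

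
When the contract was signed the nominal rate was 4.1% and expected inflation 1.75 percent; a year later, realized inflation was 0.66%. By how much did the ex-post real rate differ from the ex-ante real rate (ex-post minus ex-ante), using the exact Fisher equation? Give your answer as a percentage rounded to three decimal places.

1.108%

Ex-ante: (1 + 0.0410)/(1 + 0.0175) − 1 = 2.3096%
Ex-post: (1 + 0.0410)/(1 + 0.0066) − 1 = 3.4174%
Difference (ex-post − ex-ante) = 1.1079% → 1.108%.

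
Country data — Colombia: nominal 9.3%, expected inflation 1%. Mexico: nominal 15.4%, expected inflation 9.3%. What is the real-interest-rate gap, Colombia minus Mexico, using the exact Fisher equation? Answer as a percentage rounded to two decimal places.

Colombia: (1 + 0.0930)/(1 + 0.0100) − 1 = 8.2178%
Mexico: (1 + 0.1540)/(1 + 0.0930) − 1 = 5.5810%
Differential = 8.2178% − 5.5810% = 2.6369% → 2.64%.

2.64%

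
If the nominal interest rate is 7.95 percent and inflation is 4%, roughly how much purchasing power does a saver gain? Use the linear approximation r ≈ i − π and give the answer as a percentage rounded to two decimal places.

3.95%

r ≈ i − π = 7.95% − 4% = 3.95%.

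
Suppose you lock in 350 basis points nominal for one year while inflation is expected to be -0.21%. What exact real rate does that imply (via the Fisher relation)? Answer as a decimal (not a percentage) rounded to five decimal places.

0.03718

1 + r = 1.03500 / 0.99790 = 1.037178
r = 1.037178 − 1 = 3.7178%, i.e. 0.03718.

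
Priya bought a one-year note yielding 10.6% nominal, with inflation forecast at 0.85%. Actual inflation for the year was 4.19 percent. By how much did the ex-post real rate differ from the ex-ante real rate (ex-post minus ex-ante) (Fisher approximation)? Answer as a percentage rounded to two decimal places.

Ex-ante: 10.6% − 0.85% = 9.750%
Ex-post: 10.6% − 4.19% = 6.410%
Difference (ex-post − ex-ante) = -3.3400% → -3.34%.

-3.34%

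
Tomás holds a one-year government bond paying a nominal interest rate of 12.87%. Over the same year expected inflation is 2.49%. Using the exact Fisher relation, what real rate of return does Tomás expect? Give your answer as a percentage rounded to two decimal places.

10.13%

By the Fisher relation, 1 + r = (1 + i)/(1 + π).
1 + r = 1.12870 / 1.02490 = 1.101278
r = 1.101278 − 1 = 10.1278%, i.e. 10.13%.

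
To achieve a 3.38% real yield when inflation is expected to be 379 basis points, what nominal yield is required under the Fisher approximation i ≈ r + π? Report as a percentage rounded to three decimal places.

i ≈ r + π = 3.38% + 3.79% = 7.170%.

7.170%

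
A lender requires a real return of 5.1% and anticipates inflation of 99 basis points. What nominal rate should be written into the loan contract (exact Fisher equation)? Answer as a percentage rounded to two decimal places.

6.14%

(1 + i) = (1 + r)(1 + π) = 1.05100 × 1.00990 = 1.0614049
i = 1.0614049 − 1, so the required nominal rate is 6.14%.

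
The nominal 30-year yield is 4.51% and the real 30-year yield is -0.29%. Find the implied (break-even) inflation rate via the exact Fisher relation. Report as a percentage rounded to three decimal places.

4.814%

(1 + π) = (1 + i)/(1 + r) = 1.04510 / 0.99710 = 1.048140
Break-even inflation = 1.048140 − 1 → 4.814%.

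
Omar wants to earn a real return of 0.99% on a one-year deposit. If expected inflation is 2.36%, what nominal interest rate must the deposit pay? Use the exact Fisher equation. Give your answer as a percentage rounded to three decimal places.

3.373%

(1 + i) = (1 + r)(1 + π) = 1.00990 × 1.02360 = 1.03373364
i = 1.03373364 − 1, so the required nominal rate is 3.373%.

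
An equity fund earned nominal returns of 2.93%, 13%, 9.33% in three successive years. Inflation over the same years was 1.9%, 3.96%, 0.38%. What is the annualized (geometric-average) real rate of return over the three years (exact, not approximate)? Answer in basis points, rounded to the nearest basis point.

614 basis points

Compound the nominal returns: 1.0293 × 1.1300 × 1.0933 = 1.27162707.
Compound inflation: 1.0190 × 1.0396 × 1.0038 = 1.06337794.
Deflate: 1.27162707 / 1.06337794 = 1.19583736.
Annualized real rate = 1.19583736^(1/3) − 1 = 6.1428% → 614 basis points.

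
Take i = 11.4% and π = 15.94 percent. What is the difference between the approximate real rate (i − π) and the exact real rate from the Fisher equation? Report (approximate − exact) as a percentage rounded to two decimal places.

-0.62%

Approximate: r ≈ 11.400% − 15.940% = -4.5400%
Exact: (1 + 0.1140)/(1 + 0.1594) − 1 = -3.9158%
Error = -4.5400% − (-3.9158%) = -0.6242% → -0.62%.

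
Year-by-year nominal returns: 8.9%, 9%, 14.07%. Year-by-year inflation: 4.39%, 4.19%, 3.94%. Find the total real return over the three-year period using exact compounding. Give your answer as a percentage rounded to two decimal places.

19.77%

Compound the nominal returns: 1.0890 × 1.0900 × 1.1407 = 1.354022.
Compound inflation: 1.0439 × 1.0419 × 1.0394 = 1.130492.
Deflate: 1.354022 / 1.130492 = 1.197728.
Total real return = 1.197728 − 1 → 19.77%.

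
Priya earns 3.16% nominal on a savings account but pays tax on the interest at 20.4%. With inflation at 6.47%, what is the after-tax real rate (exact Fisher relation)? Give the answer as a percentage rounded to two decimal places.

-3.71%

After-tax nominal return = 3.16% × (1 − 0.204) = 2.51536%.
1 + r = 1.0251536 / 1.06470 = 0.962857
After-tax real rate = 0.962857 − 1 → -3.71%.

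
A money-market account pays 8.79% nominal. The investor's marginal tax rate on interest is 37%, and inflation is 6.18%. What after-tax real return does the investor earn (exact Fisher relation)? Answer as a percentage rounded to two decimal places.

After-tax nominal return = 8.79% × (1 − 0.37) = 5.5377%.
1 + r = 1.055377 / 1.06180 = 0.993951
After-tax real rate = 0.993951 − 1 → -0.60%.

-0.60%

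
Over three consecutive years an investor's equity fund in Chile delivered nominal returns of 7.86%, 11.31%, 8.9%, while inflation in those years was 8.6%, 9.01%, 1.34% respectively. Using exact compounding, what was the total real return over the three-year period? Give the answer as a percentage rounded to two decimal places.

Nominal growth factor = 1.0786 × 1.1131 × 1.0890 = 1.307442
Price-level growth factor = 1.0860 × 1.0901 × 1.0134 = 1.199712
Real growth factor = 1.307442 / 1.199712 = 1.089797
Total real return = 1.089797 − 1 → 8.98%.

8.98%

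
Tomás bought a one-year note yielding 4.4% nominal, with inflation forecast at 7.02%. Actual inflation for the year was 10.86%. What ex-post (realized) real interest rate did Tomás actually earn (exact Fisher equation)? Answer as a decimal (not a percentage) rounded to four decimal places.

Ex-post: (1 + 0.0440)/(1 + 0.1086) − 1 = -5.8272%
So the realized real rate is -0.0583.

-0.0583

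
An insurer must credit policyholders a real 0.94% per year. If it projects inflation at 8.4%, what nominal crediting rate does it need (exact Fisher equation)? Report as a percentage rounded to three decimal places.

9.419%

(1 + i) = (1 + r)(1 + π) = 1.00940 × 1.08400 = 1.0941896
i = 1.0941896 − 1, so the required nominal rate is 9.419%.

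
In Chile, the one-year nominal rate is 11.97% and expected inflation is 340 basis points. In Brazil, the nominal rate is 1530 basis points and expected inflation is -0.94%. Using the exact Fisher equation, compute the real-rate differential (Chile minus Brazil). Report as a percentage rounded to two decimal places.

-8.11%

Chile: (1 + 0.1197)/(1 + 0.0340) − 1 = 8.2882%
Brazil: (1 + 0.1530)/(1 − 0.0094) − 1 = 16.3941%
Differential = 8.2882% − 16.3941% = -8.1059% → -8.11%.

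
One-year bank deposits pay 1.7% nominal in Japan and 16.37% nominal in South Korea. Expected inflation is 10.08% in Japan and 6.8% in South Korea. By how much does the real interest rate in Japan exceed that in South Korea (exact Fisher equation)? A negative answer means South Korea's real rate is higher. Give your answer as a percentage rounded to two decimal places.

Japan: (1 + 0.0170)/(1 + 0.1008) − 1 = -7.6126%
South Korea: (1 + 0.1637)/(1 + 0.0680) − 1 = 8.9607%
Differential = -7.6126% − 8.9607% = -16.5733% → -16.57%.

-16.57%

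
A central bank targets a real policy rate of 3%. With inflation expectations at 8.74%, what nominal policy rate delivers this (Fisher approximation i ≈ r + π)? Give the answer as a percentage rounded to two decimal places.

i ≈ r + π = 3% + 8.74% = 11.74%.

11.74%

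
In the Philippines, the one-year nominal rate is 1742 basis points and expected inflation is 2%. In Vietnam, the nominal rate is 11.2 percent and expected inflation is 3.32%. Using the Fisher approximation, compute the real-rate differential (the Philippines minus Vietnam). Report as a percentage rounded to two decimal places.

The Philippines: 17.42% − 2% = 15.420%
Vietnam: 11.2% − 3.32% = 7.880%
Differential = 7.540% → 7.54%.

7.54%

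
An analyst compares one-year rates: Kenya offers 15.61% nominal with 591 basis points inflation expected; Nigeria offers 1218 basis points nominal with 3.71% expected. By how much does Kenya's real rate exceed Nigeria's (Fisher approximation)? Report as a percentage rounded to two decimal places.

Kenya: 15.61% − 5.91% = 9.700%
Nigeria: 12.18% − 3.71% = 8.470%
Differential = 1.230% → 1.23%.

1.23%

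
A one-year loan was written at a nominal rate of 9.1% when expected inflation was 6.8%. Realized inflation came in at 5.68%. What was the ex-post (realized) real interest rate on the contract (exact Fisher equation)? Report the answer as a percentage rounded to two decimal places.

Ex-post: (1 + 0.0910)/(1 + 0.0568) − 1 = 3.2362%
So the realized real rate is 3.24%.

3.24%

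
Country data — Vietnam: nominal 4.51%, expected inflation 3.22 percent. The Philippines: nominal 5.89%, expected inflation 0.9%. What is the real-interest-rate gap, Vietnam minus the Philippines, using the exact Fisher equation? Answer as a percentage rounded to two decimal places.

-3.70%

Vietnam: (1 + 0.0451)/(1 + 0.0322) − 1 = 1.2498%
The Philippines: (1 + 0.0589)/(1 + 0.0090) − 1 = 4.9455%
Differential = 1.2498% − 4.9455% = -3.6957% → -3.70%.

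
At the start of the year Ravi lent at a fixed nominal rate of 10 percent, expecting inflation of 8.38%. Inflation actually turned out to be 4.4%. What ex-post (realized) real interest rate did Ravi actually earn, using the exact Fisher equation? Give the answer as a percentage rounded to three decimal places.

Ex-post: (1 + 0.1000)/(1 + 0.0440) − 1 = 5.3640%
So the realized real rate is 5.364%.

5.364%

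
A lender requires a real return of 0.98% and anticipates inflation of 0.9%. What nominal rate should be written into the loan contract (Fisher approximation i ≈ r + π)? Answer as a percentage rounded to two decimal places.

1.88%

i ≈ r + π = 0.98% + 0.9% = 1.88%.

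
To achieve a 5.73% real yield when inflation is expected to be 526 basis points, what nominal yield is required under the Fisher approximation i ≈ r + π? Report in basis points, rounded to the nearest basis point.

1099 basis points

i ≈ r + π = 5.73% + 5.26% = 1099 basis points.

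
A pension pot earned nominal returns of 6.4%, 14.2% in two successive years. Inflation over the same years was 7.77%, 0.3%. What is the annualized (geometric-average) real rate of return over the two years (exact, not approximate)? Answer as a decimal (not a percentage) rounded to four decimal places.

Nominal growth factor = 1.0640 × 1.1420 = 1.21508800
Price-level growth factor = 1.0777 × 1.0030 = 1.08093310
Real growth factor = 1.21508800 / 1.08093310 = 1.12411027
Annualized real rate = 1.12411027^(1/2) − 1 = 6.0241% → 0.0602.

0.0602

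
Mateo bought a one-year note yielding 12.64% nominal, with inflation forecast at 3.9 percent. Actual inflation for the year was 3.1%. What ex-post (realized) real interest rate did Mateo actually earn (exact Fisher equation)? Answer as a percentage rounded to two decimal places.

Ex-post: (1 + 0.1264)/(1 + 0.0310) − 1 = 9.2532%
So the realized real rate is 9.25%.

9.25%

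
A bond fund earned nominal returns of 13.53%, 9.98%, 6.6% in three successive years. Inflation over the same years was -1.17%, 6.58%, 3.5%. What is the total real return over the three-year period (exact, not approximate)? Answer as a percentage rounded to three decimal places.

22.089%

Compound the nominal returns: 1.1353 × 1.0998 × 1.0660 = 1.331011.
Compound inflation: 0.9883 × 1.0658 × 1.0350 = 1.090197.
Deflate: 1.331011 / 1.090197 = 1.220890.
Total real return = 1.220890 − 1 → 22.089%.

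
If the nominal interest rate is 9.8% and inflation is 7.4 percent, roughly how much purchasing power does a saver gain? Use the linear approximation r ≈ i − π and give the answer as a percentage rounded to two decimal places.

2.40%

r ≈ i − π = 9.8% − 7.4% = 2.40%.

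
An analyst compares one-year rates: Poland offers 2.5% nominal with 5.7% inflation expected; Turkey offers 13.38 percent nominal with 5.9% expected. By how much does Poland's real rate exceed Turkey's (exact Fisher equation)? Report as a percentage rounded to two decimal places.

Poland: (1 + 0.0250)/(1 + 0.0570) − 1 = -3.0274%
Turkey: (1 + 0.1338)/(1 + 0.0590) − 1 = 7.0633%
Differential = -3.0274% − 7.0633% = -10.0907% → -10.09%.

-10.09%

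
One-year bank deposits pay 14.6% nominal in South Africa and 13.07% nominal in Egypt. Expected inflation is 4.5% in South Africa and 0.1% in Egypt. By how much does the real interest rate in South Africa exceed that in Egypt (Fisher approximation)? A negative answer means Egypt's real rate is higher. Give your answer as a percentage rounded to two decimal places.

-2.87%

South Africa: 14.6% − 4.5% = 10.100%
Egypt: 13.07% − 0.1% = 12.970%
Differential = -2.870% → -2.87%.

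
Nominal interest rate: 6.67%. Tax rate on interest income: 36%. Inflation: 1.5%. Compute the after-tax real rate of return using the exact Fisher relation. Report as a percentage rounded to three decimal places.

After-tax nominal return = 6.67% × (1 − 0.36) = 4.2688%.
1 + r = 1.042688 / 1.01500 = 1.027279
After-tax real rate = 1.027279 − 1 → 2.728%.

2.728%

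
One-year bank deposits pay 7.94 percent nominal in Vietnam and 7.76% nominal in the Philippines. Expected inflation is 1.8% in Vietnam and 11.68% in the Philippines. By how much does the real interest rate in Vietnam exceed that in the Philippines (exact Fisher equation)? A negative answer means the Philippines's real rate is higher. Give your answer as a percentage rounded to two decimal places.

9.54%

Vietnam: (1 + 0.0794)/(1 + 0.0180) − 1 = 6.0314%
The Philippines: (1 + 0.0776)/(1 + 0.1168) − 1 = -3.5100%
Differential = 6.0314% − (-3.5100%) = 9.5415% → 9.54%.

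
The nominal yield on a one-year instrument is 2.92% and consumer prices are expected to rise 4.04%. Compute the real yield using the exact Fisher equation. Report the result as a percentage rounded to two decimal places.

-1.08%

By the Fisher relation, 1 + r = (1 + i)/(1 + π).
1 + r = 1.02920 / 1.04040 = 0.989235
r = 0.989235 − 1 = -1.0765%, i.e. -1.08%.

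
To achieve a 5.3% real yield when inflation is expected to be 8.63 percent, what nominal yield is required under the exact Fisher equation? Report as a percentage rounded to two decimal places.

14.39%

(1 + i) = (1 + r)(1 + π) = 1.05300 × 1.08630 = 1.1438739
i = 1.1438739 − 1, so the required nominal rate is 14.39%.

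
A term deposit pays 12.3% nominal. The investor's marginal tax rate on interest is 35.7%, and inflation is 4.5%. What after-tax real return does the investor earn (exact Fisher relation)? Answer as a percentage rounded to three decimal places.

After-tax nominal return = 12.3% × (1 − 0.357) = 7.9089%.
1 + r = 1.079089 / 1.04500 = 1.032621
After-tax real rate = 1.032621 − 1 → 3.262%.

3.262%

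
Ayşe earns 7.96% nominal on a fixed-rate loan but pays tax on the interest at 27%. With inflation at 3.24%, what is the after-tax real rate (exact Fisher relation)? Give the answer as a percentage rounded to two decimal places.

2.49%

After-tax nominal return = 7.96% × (1 − 0.27) = 5.8108%.
1 + r = 1.058108 / 1.03240 = 1.024901
After-tax real rate = 1.024901 − 1 → 2.49%.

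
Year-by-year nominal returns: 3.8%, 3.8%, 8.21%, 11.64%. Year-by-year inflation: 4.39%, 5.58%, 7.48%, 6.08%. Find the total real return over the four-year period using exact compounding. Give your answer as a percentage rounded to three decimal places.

Nominal growth factor = 1.0380 × 1.0380 × 1.0821 × 1.1164 = 1.301613
Price-level growth factor = 1.0439 × 1.0558 × 1.0748 × 1.0608 = 1.256614
Real growth factor = 1.301613 / 1.256614 = 1.035810
Total real return = 1.035810 − 1 → 3.581%.

3.581%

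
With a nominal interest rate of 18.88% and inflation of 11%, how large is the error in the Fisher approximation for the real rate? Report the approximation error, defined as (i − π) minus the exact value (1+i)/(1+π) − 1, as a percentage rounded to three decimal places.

Approximate: r ≈ 18.880% − 11.000% = 7.8800%
Exact: (1 + 0.1888)/(1 + 0.1100) − 1 = 7.0991%
Error = 7.8800% − 7.0991% = 0.7809% → 0.781%.

0.781%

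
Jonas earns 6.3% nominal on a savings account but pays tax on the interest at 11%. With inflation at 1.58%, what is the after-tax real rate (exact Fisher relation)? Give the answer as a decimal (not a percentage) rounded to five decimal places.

After-tax nominal return = 6.3% × (1 − 0.11) = 5.6070%.
1 + r = 1.05607 / 1.01580 = 1.039644
After-tax real rate = 1.039644 − 1 → 0.03964.

0.03964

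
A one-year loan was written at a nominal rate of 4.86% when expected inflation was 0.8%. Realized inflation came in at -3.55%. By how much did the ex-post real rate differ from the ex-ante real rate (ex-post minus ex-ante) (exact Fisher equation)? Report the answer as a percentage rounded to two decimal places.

4.69%

Ex-ante: (1 + 0.0486)/(1 + 0.0080) − 1 = 4.0278%
Ex-post: (1 + 0.0486)/(1 − 0.0355) − 1 = 8.7195%
Difference (ex-post − ex-ante) = 4.6918% → 4.69%.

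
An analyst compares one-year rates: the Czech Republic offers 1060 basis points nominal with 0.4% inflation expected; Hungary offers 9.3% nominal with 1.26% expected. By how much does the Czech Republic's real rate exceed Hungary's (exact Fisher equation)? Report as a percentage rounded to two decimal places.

The Czech Republic: (1 + 0.1060)/(1 + 0.0040) − 1 = 10.1594%
Hungary: (1 + 0.0930)/(1 + 0.0126) − 1 = 7.9400%
Differential = 10.1594% − 7.9400% = 2.2194% → 2.22%.

2.22%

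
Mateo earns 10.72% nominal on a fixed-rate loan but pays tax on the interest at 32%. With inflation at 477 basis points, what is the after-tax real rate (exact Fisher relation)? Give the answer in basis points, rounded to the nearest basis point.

240 basis points

After-tax nominal return = 10.72% × (1 − 0.32) = 7.2896%.
1 + r = 1.072896 / 1.04770 = 1.024049
After-tax real rate = 1.024049 − 1 → 240 basis points.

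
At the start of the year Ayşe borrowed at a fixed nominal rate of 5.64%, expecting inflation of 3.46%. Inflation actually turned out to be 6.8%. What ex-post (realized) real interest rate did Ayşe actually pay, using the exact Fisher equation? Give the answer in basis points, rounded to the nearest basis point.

Ex-post: (1 + 0.0564)/(1 + 0.0680) − 1 = -1.0861%
So the realized real rate is -109 basis points.

-109 basis points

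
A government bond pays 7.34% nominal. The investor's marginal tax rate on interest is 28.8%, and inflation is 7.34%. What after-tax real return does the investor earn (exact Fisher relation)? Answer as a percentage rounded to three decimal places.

After-tax nominal return = 7.34% × (1 − 0.288) = 5.22608%.
1 + r = 1.0522608 / 1.07340 = 0.980306
After-tax real rate = 0.980306 − 1 → -1.969%.

-1.969%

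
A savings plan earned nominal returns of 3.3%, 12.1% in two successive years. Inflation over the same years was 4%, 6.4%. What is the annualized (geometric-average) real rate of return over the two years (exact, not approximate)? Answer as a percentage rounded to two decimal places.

Nominal growth factor = 1.0330 × 1.1210 = 1.15799300
Price-level growth factor = 1.0400 × 1.0640 = 1.10656000
Real growth factor = 1.15799300 / 1.10656000 = 1.04648008
Annualized real rate = 1.04648008^(1/2) − 1 = 2.2976% → 2.30%.

2.30%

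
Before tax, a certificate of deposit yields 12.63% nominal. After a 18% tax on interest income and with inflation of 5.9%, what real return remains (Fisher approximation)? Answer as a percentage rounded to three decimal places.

4.457%

After-tax nominal return = 12.63% × (1 − 0.18) = 10.3566%.
r ≈ 10.3566% − 5.9% → 4.457%.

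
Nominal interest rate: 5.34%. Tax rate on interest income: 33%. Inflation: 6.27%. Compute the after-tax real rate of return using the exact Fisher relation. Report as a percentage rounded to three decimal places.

-2.533%

After-tax nominal return = 5.34% × (1 − 0.33) = 3.5778%.
1 + r = 1.035778 / 1.06270 = 0.974666
After-tax real rate = 0.974666 − 1 → -2.533%.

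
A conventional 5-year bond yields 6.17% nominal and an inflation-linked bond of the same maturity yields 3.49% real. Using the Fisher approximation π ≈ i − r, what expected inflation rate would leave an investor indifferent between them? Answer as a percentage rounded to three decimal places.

2.680%

π ≈ i − r = 6.17% − 3.49% → 2.680%.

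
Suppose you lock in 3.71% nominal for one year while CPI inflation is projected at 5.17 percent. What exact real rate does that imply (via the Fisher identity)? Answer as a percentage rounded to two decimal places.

1 + r = 1.03710 / 1.05170 = 0.986118
r = 0.986118 − 1 = -1.3882%, i.e. -1.39%.

-1.39%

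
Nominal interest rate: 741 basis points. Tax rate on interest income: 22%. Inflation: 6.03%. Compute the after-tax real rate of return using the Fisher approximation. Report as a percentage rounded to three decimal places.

After-tax nominal return = 7.41% × (1 − 0.22) = 5.7798%.
r ≈ 5.7798% − 6.03% → -0.250%.

-0.250%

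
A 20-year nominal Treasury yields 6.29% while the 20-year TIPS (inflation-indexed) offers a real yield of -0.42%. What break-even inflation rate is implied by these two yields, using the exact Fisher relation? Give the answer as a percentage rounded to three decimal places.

6.738%

(1 + π) = (1 + i)/(1 + r) = 1.06290 / 0.99580 = 1.067383
Break-even inflation = 1.067383 − 1 → 6.738%.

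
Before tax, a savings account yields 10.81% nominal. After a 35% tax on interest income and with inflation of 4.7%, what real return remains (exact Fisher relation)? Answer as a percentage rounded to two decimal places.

After-tax nominal return = 10.81% × (1 − 0.35) = 7.0265%.
1 + r = 1.070265 / 1.04700 = 1.022221
After-tax real rate = 1.022221 − 1 → 2.22%.

2.22%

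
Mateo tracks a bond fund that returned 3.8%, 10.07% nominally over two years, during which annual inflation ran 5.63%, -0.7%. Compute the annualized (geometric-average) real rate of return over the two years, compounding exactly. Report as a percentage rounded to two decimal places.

Nominal growth factor = 1.0380 × 1.1007 = 1.14252660
Price-level growth factor = 1.0563 × 0.9930 = 1.04890590
Real growth factor = 1.14252660 / 1.04890590 = 1.08925558
Annualized real rate = 1.08925558^(1/2) − 1 = 4.3674% → 4.37%.

4.37%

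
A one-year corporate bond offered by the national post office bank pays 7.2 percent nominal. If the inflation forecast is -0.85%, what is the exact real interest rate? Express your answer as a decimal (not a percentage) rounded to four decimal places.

1 + r = 1.07200 / 0.99150 = 1.081190
r = 1.081190 − 1 = 8.1190%, i.e. 0.0812.

0.0812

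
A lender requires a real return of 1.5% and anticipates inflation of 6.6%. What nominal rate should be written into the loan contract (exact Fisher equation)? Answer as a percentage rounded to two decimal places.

8.20%

(1 + i) = (1 + r)(1 + π) = 1.01500 × 1.06600 = 1.08199
i = 1.08199 − 1, so the required nominal rate is 8.20%.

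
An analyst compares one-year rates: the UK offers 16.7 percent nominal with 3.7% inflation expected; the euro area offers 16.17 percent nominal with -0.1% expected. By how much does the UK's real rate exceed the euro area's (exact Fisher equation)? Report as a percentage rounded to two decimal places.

The UK: (1 + 0.1670)/(1 + 0.0370) − 1 = 12.5362%
The euro area: (1 + 0.1617)/(1 − 0.0010) − 1 = 16.2863%
Differential = 12.5362% − 16.2863% = -3.7501% → -3.75%.

-3.75%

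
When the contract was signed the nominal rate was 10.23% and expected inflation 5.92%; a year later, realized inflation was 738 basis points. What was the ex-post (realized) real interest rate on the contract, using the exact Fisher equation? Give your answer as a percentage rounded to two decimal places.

2.65%

Ex-post: (1 + 0.1023)/(1 + 0.0738) − 1 = 2.6541%
So the realized real rate is 2.65%.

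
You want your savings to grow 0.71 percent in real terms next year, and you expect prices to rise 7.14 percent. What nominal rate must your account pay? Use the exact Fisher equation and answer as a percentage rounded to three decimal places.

(1 + i) = (1 + r)(1 + π) = 1.00710 × 1.07140 = 1.07900694
i = 1.07900694 − 1, so the required nominal rate is 7.901%.

7.901%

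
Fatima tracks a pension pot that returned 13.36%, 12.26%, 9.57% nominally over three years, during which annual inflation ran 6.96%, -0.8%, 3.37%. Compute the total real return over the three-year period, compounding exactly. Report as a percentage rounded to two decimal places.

Nominal growth factor = 1.1336 × 1.1226 × 1.0957 = 1.394365
Price-level growth factor = 1.0696 × 0.9920 × 1.0337 = 1.096800
Real growth factor = 1.394365 / 1.096800 = 1.271303
Total real return = 1.271303 − 1 → 27.13%.

27.13%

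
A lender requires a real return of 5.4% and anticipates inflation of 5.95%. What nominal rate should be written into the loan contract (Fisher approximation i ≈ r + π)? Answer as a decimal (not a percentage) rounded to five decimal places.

0.11350

i ≈ r + π = 5.4% + 5.95% = 0.11350.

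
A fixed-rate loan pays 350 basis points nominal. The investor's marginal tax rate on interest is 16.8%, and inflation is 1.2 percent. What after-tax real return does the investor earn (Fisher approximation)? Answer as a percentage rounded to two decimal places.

1.71%

After-tax nominal return = 3.5% × (1 − 0.168) = 2.9120%.
r ≈ 2.9120% − 1.2% → 1.71%.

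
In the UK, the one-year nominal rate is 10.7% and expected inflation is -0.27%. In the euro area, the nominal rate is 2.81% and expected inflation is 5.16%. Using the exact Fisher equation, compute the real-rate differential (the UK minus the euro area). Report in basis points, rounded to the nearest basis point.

The UK: (1 + 0.1070)/(1 − 0.0027) − 1 = 10.9997%
The euro area: (1 + 0.0281)/(1 + 0.0516) − 1 = -2.2347%
Differential = 10.9997% − (-2.2347%) = 13.2344% → 1323 basis points.

1323 basis points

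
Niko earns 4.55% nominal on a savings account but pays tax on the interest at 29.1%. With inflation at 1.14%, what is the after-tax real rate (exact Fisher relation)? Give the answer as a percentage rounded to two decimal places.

After-tax nominal return = 4.55% × (1 − 0.291) = 3.22595%.
1 + r = 1.0322595 / 1.01140 = 1.020624
After-tax real rate = 1.020624 − 1 → 2.06%.

2.06%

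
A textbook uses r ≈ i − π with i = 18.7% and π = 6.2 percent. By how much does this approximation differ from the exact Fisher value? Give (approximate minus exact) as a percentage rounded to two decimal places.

Approximate: r ≈ 18.700% − 6.200% = 12.5000%
Exact: (1 + 0.1870)/(1 + 0.0620) − 1 = 11.7702%
Error = 12.5000% − 11.7702% = 0.7298% → 0.73%.

0.73%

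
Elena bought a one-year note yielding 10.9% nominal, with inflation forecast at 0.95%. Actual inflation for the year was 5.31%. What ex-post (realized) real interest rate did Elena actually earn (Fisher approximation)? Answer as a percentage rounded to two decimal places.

Ex-post: 10.9% − 5.31% = 5.590%
So the realized real rate is 5.59%.

5.59%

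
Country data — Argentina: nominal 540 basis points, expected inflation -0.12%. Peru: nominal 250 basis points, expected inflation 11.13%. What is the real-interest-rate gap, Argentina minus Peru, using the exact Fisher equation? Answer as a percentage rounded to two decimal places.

13.29%

Argentina: (1 + 0.0540)/(1 − 0.0012) − 1 = 5.5266%
Peru: (1 + 0.0250)/(1 + 0.1113) − 1 = -7.7657%
Differential = 5.5266% − (-7.7657%) = 13.2923% → 13.29%.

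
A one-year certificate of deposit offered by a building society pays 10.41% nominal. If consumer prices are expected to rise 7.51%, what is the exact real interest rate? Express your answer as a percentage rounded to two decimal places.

1 + r = 1.10410 / 1.07510 = 1.026974
r = 1.026974 − 1 = 2.6974%, i.e. 2.70%.

2.70%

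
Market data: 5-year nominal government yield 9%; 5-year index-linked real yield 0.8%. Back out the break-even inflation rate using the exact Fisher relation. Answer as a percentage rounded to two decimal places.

8.13%

(1 + π) = (1 + i)/(1 + r) = 1.09000 / 1.00800 = 1.081349
Break-even inflation = 1.081349 − 1 → 8.13%.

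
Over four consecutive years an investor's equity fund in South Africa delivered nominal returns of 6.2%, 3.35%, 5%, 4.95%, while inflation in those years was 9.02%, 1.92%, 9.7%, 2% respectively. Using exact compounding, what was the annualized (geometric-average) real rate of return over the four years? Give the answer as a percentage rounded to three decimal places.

Nominal growth factor = 1.0620 × 1.0335 × 1.0500 × 1.0495 = 1.20950241
Price-level growth factor = 1.0902 × 1.0192 × 1.0970 × 1.0200 = 1.24328986
Real growth factor = 1.20950241 / 1.24328986 = 0.97282416
Annualized real rate = 0.97282416^(1/4) − 1 = -0.6864% → -0.686%.

-0.686%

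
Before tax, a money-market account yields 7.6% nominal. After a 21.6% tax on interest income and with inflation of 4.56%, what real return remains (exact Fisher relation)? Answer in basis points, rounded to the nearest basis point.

After-tax nominal return = 7.6% × (1 − 0.216) = 5.9584%.
1 + r = 1.059584 / 1.04560 = 1.013374
After-tax real rate = 1.013374 − 1 → 134 basis points.

134 basis points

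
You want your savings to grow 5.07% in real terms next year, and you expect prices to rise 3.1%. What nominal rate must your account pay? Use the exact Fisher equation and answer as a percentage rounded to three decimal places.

8.327%

(1 + i) = (1 + r)(1 + π) = 1.05070 × 1.03100 = 1.0832717
i = 1.0832717 − 1, so the required nominal rate is 8.327%.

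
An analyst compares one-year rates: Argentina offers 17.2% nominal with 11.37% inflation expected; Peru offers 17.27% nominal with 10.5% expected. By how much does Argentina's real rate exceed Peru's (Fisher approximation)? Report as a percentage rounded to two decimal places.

Argentina: 17.2% − 11.37% = 5.830%
Peru: 17.27% − 10.5% = 6.770%
Differential = -0.940% → -0.94%.

-0.94%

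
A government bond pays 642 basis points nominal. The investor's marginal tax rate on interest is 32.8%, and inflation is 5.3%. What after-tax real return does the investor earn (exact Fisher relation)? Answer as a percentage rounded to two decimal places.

After-tax nominal return = 6.42% × (1 − 0.328) = 4.31424%.
1 + r = 1.0431424 / 1.05300 = 0.990639
After-tax real rate = 0.990639 − 1 → -0.94%.

-0.94%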